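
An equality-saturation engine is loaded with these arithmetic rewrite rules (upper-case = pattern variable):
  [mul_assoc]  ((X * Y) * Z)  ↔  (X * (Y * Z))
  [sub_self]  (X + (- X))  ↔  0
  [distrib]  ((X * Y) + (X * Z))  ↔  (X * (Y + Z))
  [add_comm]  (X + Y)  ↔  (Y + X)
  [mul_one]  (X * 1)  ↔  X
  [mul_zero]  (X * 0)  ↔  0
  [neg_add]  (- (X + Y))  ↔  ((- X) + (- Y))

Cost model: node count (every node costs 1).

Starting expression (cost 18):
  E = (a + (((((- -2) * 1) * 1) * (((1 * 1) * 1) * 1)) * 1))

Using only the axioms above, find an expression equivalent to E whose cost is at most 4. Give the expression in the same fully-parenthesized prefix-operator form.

(a + (- -2))   [cost 4]

1. [mul_one →] (((((- -2) * 1) * 1) * (((1 * 1) * 1) * 1)) * 1)  →  ((((- -2) * 1) * 1) * (((1 * 1) * 1) * 1));  E = (a + ((((- -2) * 1) * 1) * (((1 * 1) * 1) * 1)))
2. [mul_one →] ((1 * 1) * 1)  →  (1 * 1);  E = (a + ((((- -2) * 1) * 1) * ((1 * 1) * 1)))
3. [mul_one →] (1 * 1)  →  1;  E = (a + ((((- -2) * 1) * 1) * (1 * 1)))
4. [mul_one →] (((- -2) * 1) * 1)  →  ((- -2) * 1);  E = (a + (((- -2) * 1) * (1 * 1)))
5. [mul_one →] (1 * 1)  →  1;  E = (a + (((- -2) * 1) * 1))
6. [mul_one →] (((- -2) * 1) * 1)  →  ((- -2) * 1);  E = (a + ((- -2) * 1))
7. [mul_one →] ((- -2) * 1)  →  (- -2);  cost 4 ≤ 4, done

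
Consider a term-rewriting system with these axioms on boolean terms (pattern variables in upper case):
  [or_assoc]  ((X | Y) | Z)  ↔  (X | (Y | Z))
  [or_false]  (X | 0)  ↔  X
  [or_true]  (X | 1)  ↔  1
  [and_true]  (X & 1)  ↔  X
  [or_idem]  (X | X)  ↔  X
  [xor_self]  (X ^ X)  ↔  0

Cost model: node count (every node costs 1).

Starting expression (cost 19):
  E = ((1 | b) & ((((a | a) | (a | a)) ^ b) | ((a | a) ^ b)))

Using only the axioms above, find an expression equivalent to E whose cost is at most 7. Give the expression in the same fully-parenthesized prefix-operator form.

(1) ((a | a) | (a | a))  =[or_idem →]=  (a | a)    ⊢ ((1 | b) & (((a | a) ^ b) | ((a | a) ^ b)))
(2) (((a | a) ^ b) | ((a | a) ^ b))  =[or_idem →]=  ((a | a) ^ b)    ⊢ ((1 | b) & ((a | a) ^ b))
(3) (a | a)  =[or_idem →]=  a    ⊢ cost 7, within 7

((1 | b) & (a ^ b))   [cost 7]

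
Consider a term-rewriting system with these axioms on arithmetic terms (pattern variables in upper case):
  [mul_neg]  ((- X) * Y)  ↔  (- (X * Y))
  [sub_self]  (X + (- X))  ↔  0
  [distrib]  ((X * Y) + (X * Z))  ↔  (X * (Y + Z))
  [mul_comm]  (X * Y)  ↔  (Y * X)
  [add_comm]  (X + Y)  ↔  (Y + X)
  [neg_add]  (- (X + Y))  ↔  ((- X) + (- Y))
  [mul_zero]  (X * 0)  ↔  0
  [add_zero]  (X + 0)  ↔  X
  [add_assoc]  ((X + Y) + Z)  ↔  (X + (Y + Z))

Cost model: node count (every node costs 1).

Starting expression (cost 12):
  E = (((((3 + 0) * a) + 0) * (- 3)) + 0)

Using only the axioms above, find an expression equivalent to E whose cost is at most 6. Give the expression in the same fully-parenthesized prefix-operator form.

(1) (((((3 + 0) * a) + 0) * (- 3)) + 0)  =[add_zero →]=  ((((3 + 0) * a) + 0) * (- 3))
(2) (3 + 0)  =[add_zero →]=  3    ⊢ (((3 * a) + 0) * (- 3))
(3) ((3 * a) + 0)  =[add_zero →]=  (3 * a)    ⊢ cost 6, within 6

((3 * a) * (- 3))   [cost 6]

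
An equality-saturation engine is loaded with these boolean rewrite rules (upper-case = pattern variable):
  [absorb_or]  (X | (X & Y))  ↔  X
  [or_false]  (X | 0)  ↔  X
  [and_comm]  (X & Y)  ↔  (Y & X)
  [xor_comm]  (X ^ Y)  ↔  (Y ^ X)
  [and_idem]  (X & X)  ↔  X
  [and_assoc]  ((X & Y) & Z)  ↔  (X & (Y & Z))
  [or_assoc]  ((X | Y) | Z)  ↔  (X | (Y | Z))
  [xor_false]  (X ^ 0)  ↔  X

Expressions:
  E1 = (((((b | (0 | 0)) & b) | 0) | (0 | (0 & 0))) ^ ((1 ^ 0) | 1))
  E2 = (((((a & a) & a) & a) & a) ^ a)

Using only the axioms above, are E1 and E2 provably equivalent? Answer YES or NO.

NO

The axioms are sound identities: if E1 ↔* E2 then E1 and E2 evaluate identically under any assignment.
Under a=0, b=0: E1 evaluates to 1, E2 to 0. Distinct ⇒ no rewrite sequence connects them.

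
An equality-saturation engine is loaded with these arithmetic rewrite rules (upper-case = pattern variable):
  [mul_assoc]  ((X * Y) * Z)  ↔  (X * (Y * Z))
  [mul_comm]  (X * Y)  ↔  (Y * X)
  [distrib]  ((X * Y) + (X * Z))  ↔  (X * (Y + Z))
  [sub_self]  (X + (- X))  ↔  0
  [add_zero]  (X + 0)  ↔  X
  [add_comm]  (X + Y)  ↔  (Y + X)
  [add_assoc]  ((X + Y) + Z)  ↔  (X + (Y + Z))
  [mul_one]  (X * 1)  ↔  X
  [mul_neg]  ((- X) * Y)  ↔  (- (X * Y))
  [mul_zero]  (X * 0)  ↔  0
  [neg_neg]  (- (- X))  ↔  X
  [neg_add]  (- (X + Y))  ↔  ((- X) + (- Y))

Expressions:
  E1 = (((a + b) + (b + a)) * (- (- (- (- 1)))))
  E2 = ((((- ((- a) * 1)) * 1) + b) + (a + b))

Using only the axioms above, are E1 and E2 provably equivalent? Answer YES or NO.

YES

(1) (- (- (- (- 1))))  =[neg_neg →]=  (- (- 1))    ⊢ (((a + b) + (b + a)) * (- (- 1)))
(2) (- (- 1))  =[neg_neg →]=  1    ⊢ (((a + b) + (b + a)) * 1)
(3) (b + a)  =[add_comm →]=  (a + b)    ⊢ (((a + b) + (a + b)) * 1)
(4) (((a + b) + (a + b)) * 1)  =[mul_one →]=  ((a + b) + (a + b))
(5) a  =[mul_one ←]=  (a * 1)    ⊢ (((a * 1) + b) + (a + b))
(6) a  =[neg_neg ←]=  (- (- a))    ⊢ ((((- (- a)) * 1) + b) + (a + b))
(7) (- a)  =[mul_one ←]=  ((- a) * 1)    ⊢ E2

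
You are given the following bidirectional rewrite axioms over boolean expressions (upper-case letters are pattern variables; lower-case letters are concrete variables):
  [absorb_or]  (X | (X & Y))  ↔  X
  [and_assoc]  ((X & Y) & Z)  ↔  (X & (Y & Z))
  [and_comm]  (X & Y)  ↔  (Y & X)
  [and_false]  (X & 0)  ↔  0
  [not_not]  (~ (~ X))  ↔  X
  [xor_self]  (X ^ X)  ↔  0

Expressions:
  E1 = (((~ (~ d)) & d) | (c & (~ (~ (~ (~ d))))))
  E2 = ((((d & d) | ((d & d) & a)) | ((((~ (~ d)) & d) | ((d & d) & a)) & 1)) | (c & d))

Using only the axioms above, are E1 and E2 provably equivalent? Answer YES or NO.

YES

1. [not_not →] (~ (~ d))  →  d;  E1 = ((d & d) | (c & (~ (~ (~ (~ d))))))
2. [not_not →] (~ (~ (~ d)))  →  (~ d);  E1 = ((d & d) | (c & (~ (~ d))))
3. [not_not →] (~ (~ d))  →  d;  E1 = ((d & d) | (c & d))
4. [absorb_or ←] (d & d)  →  ((d & d) | ((d & d) & a));  E1 = (((d & d) | ((d & d) & a)) | (c & d))
5. [absorb_or ←] ((d & d) | ((d & d) & a))  →  (((d & d) | ((d & d) & a)) | (((d & d) | ((d & d) & a)) & 1));  E1 = ((((d & d) | ((d & d) & a)) | (((d & d) | ((d & d) & a)) & 1)) | (c & d))
6. [not_not ←] d  →  (~ (~ d));  this is E2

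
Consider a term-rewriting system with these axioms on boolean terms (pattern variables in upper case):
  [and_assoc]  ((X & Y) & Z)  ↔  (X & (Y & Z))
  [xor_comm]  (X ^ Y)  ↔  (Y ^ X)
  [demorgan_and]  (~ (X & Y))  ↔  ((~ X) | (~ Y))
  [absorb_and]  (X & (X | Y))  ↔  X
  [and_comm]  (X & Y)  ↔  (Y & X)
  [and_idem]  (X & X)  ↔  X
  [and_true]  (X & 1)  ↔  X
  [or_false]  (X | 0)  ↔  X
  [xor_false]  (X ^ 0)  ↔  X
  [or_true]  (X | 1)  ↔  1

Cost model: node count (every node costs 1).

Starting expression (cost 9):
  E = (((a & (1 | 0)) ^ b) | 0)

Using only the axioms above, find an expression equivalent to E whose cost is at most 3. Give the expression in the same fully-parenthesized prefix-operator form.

(a ^ b)   [cost 3]

1. [or_false →] (1 | 0)  →  1;  E = (((a & 1) ^ b) | 0)
2. [or_false →] (((a & 1) ^ b) | 0)  →  ((a & 1) ^ b)
3. [and_true →] (a & 1)  →  a;  cost 3 ≤ 3, done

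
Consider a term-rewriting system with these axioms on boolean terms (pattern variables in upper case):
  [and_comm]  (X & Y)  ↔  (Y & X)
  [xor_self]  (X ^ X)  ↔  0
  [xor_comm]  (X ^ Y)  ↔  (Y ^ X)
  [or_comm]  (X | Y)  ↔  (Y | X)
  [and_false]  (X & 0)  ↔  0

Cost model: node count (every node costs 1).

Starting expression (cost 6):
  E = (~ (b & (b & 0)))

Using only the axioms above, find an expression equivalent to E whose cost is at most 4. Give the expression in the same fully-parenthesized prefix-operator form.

(~ (b & 0))   [cost 4]

(1) (b & 0)  =[and_false →]=  0    ⊢ cost 4, within 4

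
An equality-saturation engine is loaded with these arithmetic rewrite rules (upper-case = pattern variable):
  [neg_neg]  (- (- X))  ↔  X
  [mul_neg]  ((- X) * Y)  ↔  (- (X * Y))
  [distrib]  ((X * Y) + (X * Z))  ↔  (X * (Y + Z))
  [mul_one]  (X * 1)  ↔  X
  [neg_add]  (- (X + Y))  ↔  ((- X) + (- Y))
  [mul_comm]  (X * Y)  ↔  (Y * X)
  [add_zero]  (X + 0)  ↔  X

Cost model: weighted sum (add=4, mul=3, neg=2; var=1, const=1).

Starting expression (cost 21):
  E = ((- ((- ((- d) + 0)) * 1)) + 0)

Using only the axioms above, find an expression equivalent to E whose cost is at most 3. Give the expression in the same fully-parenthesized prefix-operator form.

(- d)   [cost 3]

step 1: add_zero (→) rewrites ((- d) + 0) into (- d), now ((- ((- (- d)) * 1)) + 0)
step 2: neg_neg (→) rewrites (- (- d)) into d, now ((- (d * 1)) + 0)
step 3: add_zero (→) rewrites ((- (d * 1)) + 0) into (- (d * 1))
step 4: mul_one (→) rewrites (d * 1) into d, reaching cost 3 (bound 3)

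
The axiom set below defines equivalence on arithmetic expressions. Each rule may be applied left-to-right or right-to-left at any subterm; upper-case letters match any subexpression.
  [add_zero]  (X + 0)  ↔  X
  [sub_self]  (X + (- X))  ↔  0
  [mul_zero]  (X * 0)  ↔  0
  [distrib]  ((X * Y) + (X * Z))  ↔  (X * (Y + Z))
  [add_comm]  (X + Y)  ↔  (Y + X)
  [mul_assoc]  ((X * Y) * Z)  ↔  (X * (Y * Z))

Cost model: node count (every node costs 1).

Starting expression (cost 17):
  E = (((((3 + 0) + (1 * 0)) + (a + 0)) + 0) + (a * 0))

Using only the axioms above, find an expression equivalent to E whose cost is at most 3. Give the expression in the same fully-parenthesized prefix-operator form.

(3 + a)   [cost 3]

step 1: add_zero (→) rewrites ((((3 + 0) + (1 * 0)) + (a + 0)) + 0) into (((3 + 0) + (1 * 0)) + (a + 0)), now ((((3 + 0) + (1 * 0)) + (a + 0)) + (a * 0))
step 2: mul_zero (→) rewrites (a * 0) into 0, now ((((3 + 0) + (1 * 0)) + (a + 0)) + 0)
step 3: mul_zero (→) rewrites (1 * 0) into 0, now ((((3 + 0) + 0) + (a + 0)) + 0)
step 4: add_zero (→) rewrites (3 + 0) into 3, now (((3 + 0) + (a + 0)) + 0)
step 5: add_zero (→) rewrites (((3 + 0) + (a + 0)) + 0) into ((3 + 0) + (a + 0))
step 6: add_zero (→) rewrites (3 + 0) into 3, now (3 + (a + 0))
step 7: add_zero (→) rewrites (a + 0) into a, reaching cost 3 (bound 3)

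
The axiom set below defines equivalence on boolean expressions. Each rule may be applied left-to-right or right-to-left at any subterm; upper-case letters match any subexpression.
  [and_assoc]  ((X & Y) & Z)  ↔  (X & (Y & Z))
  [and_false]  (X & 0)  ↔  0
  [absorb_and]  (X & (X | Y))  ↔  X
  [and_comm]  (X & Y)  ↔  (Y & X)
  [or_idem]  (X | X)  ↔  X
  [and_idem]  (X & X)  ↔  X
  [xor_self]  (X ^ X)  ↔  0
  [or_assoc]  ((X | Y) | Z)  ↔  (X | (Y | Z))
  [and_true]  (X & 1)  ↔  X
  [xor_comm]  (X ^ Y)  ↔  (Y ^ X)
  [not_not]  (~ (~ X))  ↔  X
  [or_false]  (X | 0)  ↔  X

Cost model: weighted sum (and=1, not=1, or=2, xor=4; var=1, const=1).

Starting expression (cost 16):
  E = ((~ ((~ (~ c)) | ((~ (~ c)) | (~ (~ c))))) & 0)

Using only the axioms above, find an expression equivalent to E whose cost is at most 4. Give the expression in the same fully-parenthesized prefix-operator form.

1. [or_idem →] ((~ (~ c)) | (~ (~ c)))  →  (~ (~ c));  E = ((~ ((~ (~ c)) | (~ (~ c)))) & 0)
2. [or_idem →] ((~ (~ c)) | (~ (~ c)))  →  (~ (~ c));  E = ((~ (~ (~ c))) & 0)
3. [not_not →] (~ (~ c))  →  c;  cost 4 ≤ 4, done

((~ c) & 0)   [cost 4]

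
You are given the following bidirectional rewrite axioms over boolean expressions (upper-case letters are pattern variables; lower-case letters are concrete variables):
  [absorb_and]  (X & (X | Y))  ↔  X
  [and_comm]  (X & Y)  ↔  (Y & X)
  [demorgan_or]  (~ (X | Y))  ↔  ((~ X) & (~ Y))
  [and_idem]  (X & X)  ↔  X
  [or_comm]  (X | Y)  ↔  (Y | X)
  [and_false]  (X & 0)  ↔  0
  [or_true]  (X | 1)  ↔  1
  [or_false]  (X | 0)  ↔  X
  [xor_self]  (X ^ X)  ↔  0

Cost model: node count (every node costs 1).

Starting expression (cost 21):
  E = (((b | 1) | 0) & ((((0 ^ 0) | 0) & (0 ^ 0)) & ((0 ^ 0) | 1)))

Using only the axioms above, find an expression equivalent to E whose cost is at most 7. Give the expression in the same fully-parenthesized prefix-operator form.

((1 | 0) & (0 ^ 0))   [cost 7]

(1) ((0 ^ 0) | 0)  =[or_false →]=  (0 ^ 0)    ⊢ (((b | 1) | 0) & (((0 ^ 0) & (0 ^ 0)) & ((0 ^ 0) | 1)))
(2) ((0 ^ 0) & (0 ^ 0))  =[and_idem →]=  (0 ^ 0)    ⊢ (((b | 1) | 0) & ((0 ^ 0) & ((0 ^ 0) | 1)))
(3) ((0 ^ 0) & ((0 ^ 0) | 1))  =[absorb_and →]=  (0 ^ 0)    ⊢ (((b | 1) | 0) & (0 ^ 0))
(4) (b | 1)  =[or_true →]=  1    ⊢ cost 7, within 7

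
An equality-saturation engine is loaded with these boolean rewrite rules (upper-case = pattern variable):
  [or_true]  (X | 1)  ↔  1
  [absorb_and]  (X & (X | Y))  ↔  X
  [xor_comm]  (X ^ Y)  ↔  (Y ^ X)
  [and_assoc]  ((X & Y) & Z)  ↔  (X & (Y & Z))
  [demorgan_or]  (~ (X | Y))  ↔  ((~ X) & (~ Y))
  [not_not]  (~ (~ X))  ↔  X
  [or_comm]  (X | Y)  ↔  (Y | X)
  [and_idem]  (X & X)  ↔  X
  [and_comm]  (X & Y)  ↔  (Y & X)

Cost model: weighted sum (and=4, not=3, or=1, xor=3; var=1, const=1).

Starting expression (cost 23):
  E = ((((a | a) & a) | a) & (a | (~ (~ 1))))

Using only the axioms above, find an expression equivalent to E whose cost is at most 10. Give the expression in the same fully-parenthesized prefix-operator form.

step 1: not_not (→) rewrites (~ (~ 1)) into 1, now ((((a | a) & a) | a) & (a | 1))
step 2: and_comm (→) rewrites ((a | a) & a) into (a & (a | a)), now (((a & (a | a)) | a) & (a | 1))
step 3: absorb_and (→) rewrites (a & (a | a)) into a, reaching cost 10 (bound 10)

((a | a) & (a | 1))   [cost 10]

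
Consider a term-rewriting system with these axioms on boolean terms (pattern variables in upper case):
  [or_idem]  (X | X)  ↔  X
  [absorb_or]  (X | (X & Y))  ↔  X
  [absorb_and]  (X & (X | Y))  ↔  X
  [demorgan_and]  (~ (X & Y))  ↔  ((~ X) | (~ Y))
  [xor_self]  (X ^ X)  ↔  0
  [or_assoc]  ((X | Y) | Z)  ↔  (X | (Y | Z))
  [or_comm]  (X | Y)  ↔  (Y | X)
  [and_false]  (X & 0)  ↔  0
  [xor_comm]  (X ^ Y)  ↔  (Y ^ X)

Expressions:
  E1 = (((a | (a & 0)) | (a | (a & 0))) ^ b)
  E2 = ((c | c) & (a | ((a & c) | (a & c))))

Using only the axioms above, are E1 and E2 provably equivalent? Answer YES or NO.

All listed rules preserve value, hence provable equivalence implies equal values everywhere; look for a separating assignment.
a=0, b=1, c=0 gives E1 ↦ 1, E2 ↦ 0; values differ ⇒ not provably equivalent.

NO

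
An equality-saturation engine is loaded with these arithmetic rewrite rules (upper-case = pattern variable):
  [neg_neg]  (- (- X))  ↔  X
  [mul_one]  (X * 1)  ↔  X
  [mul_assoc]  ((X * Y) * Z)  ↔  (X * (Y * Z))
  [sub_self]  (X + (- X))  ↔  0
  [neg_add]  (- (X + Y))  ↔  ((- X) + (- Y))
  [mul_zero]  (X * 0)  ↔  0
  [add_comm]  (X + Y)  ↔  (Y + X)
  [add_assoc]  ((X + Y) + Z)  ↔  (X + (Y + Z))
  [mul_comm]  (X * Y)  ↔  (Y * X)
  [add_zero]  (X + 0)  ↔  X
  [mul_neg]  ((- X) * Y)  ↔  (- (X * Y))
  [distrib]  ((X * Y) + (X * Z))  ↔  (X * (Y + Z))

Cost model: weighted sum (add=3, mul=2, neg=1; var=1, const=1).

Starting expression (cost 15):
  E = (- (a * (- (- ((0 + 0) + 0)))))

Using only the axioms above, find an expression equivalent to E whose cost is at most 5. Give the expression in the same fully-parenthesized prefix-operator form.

step 1: add_zero (→) rewrites (0 + 0) into 0, now (- (a * (- (- (0 + 0)))))
step 2: add_zero (→) rewrites (0 + 0) into 0, now (- (a * (- (- 0))))
step 3: neg_neg (→) rewrites (- (- 0)) into 0, reaching cost 5 (bound 5)

(- (a * 0))   [cost 5]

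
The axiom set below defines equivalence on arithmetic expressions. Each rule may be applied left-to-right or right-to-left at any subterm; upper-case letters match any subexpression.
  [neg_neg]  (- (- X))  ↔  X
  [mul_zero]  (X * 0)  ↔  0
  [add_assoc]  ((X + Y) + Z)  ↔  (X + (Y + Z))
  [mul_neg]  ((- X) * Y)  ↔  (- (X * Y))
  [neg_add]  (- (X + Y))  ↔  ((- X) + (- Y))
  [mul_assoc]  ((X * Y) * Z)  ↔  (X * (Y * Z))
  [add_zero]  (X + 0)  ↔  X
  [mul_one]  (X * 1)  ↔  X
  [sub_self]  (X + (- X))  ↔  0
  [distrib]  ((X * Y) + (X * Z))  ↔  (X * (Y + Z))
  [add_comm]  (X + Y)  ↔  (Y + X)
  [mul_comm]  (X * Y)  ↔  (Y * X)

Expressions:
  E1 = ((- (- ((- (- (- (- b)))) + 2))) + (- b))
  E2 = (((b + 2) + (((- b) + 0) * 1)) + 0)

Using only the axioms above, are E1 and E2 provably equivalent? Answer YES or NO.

YES

step 1: neg_neg (→) rewrites (- (- b)) into b, now ((- (- ((- (- b)) + 2))) + (- b))
step 2: neg_neg (→) rewrites (- (- b)) into b, now ((- (- (b + 2))) + (- b))
step 3: neg_neg (→) rewrites (- (- (b + 2))) into (b + 2), now ((b + 2) + (- b))
step 4: mul_one (←) rewrites (- b) into ((- b) * 1), now ((b + 2) + ((- b) * 1))
step 5: add_zero (←) rewrites ((b + 2) + ((- b) * 1)) into (((b + 2) + ((- b) * 1)) + 0)
step 6: add_zero (←) rewrites (- b) into ((- b) + 0), which is E2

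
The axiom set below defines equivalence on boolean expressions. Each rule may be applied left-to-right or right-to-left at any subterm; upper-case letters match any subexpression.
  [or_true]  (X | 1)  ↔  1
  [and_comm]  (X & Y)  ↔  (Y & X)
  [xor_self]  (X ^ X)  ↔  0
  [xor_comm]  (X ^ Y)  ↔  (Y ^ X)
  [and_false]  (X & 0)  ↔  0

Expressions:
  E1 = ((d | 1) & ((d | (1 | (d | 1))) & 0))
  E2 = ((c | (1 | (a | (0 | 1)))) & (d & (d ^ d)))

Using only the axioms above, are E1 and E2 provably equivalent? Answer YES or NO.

(1) (d | 1)  =[or_true →]=  1    ⊢ ((d | 1) & ((d | (1 | 1)) & 0))
(2) ((d | (1 | 1)) & 0)  =[and_comm →]=  (0 & (d | (1 | 1)))    ⊢ ((d | 1) & (0 & (d | (1 | 1))))
(3) (1 | 1)  =[or_true →]=  1    ⊢ ((d | 1) & (0 & (d | 1)))
(4) (d | 1)  =[or_true →]=  1    ⊢ (1 & (0 & (d | 1)))
(5) (d | 1)  =[or_true →]=  1    ⊢ (1 & (0 & 1))
(6) (1 & (0 & 1))  =[and_comm →]=  ((0 & 1) & 1)
(7) (0 & 1)  =[and_comm →]=  (1 & 0)    ⊢ ((1 & 0) & 1)
(8) (1 & 0)  =[and_false →]=  0    ⊢ (0 & 1)
(9) (0 & 1)  =[and_comm →]=  (1 & 0)
(10) 0  =[and_false ←]=  (d & 0)    ⊢ (1 & (d & 0))
(11) 0  =[xor_self ←]=  (d ^ d)    ⊢ (1 & (d & (d ^ d)))
(12) (d & (d ^ d))  =[and_comm →]=  ((d ^ d) & d)    ⊢ (1 & ((d ^ d) & d))
(13) 1  =[or_true ←]=  (c | 1)    ⊢ ((c | 1) & ((d ^ d) & d))
(14) 1  =[or_true ←]=  (1 | 1)    ⊢ ((c | (1 | 1)) & ((d ^ d) & d))
(15) 1  =[or_true ←]=  (a | 1)    ⊢ ((c | (1 | (a | 1))) & ((d ^ d) & d))
(16) ((d ^ d) & d)  =[and_comm →]=  (d & (d ^ d))    ⊢ ((c | (1 | (a | 1))) & (d & (d ^ d)))
(17) 1  =[or_true ←]=  (0 | 1)    ⊢ E2

YES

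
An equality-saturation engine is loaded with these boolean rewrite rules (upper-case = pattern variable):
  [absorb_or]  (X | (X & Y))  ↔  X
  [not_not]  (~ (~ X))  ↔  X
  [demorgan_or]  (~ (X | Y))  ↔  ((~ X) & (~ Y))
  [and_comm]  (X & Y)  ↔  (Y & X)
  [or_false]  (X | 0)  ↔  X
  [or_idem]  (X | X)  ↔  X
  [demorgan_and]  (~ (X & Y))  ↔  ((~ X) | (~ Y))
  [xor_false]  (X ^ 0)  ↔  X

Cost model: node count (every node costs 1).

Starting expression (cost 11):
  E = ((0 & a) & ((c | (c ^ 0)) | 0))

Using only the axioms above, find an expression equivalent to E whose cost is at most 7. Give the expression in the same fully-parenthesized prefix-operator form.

1. [xor_false →] (c ^ 0)  →  c;  E = ((0 & a) & ((c | c) | 0))
2. [or_idem →] (c | c)  →  c;  cost 7 ≤ 7, done

((0 & a) & (c | 0))   [cost 7]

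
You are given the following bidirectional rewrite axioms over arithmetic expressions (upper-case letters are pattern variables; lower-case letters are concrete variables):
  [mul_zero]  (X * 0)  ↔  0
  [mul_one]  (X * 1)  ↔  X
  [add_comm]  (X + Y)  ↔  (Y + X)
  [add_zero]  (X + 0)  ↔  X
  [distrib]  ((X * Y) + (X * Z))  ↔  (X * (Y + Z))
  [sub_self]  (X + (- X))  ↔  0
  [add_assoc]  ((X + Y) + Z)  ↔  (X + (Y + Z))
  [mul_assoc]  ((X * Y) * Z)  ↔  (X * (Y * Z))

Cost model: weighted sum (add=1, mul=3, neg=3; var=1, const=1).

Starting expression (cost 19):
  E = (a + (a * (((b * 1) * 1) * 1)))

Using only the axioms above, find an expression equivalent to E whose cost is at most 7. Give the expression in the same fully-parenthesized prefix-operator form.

(1) (((b * 1) * 1) * 1)  =[mul_one →]=  ((b * 1) * 1)    ⊢ (a + (a * ((b * 1) * 1)))
(2) ((b * 1) * 1)  =[mul_one →]=  (b * 1)    ⊢ (a + (a * (b * 1)))
(3) (b * 1)  =[mul_one →]=  b    ⊢ cost 7, within 7

(a + (a * b))   [cost 7]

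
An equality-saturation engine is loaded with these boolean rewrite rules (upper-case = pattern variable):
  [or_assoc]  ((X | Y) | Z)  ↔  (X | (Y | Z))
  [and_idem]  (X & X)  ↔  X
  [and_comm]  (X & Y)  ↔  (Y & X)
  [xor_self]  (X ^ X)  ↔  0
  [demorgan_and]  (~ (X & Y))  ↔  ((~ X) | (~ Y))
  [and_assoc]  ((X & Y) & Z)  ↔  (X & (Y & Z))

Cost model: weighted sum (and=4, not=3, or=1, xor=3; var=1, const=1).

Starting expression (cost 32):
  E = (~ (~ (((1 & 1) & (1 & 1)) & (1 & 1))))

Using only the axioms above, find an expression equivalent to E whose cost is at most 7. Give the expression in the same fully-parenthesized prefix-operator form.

(1) ((1 & 1) & (1 & 1))  =[and_idem →]=  (1 & 1)    ⊢ (~ (~ ((1 & 1) & (1 & 1))))
(2) ((1 & 1) & (1 & 1))  =[and_idem →]=  (1 & 1)    ⊢ (~ (~ (1 & 1)))
(3) (1 & 1)  =[and_idem →]=  1    ⊢ cost 7, within 7

(~ (~ 1))   [cost 7]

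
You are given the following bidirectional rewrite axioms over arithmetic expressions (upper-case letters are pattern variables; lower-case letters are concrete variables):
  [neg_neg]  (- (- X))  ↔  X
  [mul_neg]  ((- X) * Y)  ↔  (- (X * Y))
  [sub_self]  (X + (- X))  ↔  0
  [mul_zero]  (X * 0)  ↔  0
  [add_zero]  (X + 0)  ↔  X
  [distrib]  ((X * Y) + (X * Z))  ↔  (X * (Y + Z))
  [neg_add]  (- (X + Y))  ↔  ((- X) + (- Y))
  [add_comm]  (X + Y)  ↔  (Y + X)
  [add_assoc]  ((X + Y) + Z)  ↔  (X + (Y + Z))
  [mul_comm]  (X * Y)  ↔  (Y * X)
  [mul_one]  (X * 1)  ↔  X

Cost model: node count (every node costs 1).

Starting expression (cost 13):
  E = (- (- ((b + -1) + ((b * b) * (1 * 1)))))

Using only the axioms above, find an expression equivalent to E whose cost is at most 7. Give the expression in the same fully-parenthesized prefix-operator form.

((b * b) + (b + -1))   [cost 7]

(1) (- (- ((b + -1) + ((b * b) * (1 * 1)))))  =[neg_neg →]=  ((b + -1) + ((b * b) * (1 * 1)))
(2) (1 * 1)  =[mul_one →]=  1    ⊢ ((b + -1) + ((b * b) * 1))
(3) ((b + -1) + ((b * b) * 1))  =[add_comm →]=  (((b * b) * 1) + (b + -1))
(4) ((b * b) * 1)  =[mul_one →]=  (b * b)    ⊢ cost 7, within 7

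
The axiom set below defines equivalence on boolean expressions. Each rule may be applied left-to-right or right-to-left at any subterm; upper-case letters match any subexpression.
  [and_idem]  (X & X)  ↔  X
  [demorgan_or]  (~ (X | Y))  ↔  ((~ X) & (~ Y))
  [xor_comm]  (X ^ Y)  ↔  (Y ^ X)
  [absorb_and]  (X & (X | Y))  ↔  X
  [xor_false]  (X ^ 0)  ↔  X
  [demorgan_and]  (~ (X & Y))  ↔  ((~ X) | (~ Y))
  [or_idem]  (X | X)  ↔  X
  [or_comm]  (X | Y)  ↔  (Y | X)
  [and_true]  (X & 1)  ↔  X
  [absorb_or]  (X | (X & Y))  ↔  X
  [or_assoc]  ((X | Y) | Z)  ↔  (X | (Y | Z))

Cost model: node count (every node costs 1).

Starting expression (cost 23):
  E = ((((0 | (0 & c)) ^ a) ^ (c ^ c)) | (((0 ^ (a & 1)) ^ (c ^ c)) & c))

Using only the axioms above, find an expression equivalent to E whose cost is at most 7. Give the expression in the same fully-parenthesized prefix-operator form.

step 1: and_true (→) rewrites (a & 1) into a, now ((((0 | (0 & c)) ^ a) ^ (c ^ c)) | (((0 ^ a) ^ (c ^ c)) & c))
step 2: absorb_or (→) rewrites (0 | (0 & c)) into 0, now (((0 ^ a) ^ (c ^ c)) | (((0 ^ a) ^ (c ^ c)) & c))
step 3: absorb_or (→) rewrites (((0 ^ a) ^ (c ^ c)) | (((0 ^ a) ^ (c ^ c)) & c)) into ((0 ^ a) ^ (c ^ c)), reaching cost 7 (bound 7)

((0 ^ a) ^ (c ^ c))   [cost 7]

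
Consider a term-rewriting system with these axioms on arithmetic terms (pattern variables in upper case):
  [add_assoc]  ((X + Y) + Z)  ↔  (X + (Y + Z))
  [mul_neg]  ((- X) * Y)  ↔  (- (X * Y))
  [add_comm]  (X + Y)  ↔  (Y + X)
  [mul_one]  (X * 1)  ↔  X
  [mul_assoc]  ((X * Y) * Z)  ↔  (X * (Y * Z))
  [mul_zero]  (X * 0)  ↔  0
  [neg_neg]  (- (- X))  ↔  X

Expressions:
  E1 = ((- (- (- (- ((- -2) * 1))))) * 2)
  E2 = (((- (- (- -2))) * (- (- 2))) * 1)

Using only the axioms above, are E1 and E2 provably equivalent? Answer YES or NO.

step 1: neg_neg (→) rewrites (- (- ((- -2) * 1))) into ((- -2) * 1), now ((- (- ((- -2) * 1))) * 2)
step 2: mul_one (→) rewrites ((- -2) * 1) into (- -2), now ((- (- (- -2))) * 2)
step 3: neg_neg (→) rewrites (- (- (- -2))) into (- -2), now ((- -2) * 2)
step 4: mul_one (←) rewrites ((- -2) * 2) into (((- -2) * 2) * 1)
step 5: neg_neg (←) rewrites (- -2) into (- (- (- -2))), now (((- (- (- -2))) * 2) * 1)
step 6: neg_neg (←) rewrites 2 into (- (- 2)), which is E2

YES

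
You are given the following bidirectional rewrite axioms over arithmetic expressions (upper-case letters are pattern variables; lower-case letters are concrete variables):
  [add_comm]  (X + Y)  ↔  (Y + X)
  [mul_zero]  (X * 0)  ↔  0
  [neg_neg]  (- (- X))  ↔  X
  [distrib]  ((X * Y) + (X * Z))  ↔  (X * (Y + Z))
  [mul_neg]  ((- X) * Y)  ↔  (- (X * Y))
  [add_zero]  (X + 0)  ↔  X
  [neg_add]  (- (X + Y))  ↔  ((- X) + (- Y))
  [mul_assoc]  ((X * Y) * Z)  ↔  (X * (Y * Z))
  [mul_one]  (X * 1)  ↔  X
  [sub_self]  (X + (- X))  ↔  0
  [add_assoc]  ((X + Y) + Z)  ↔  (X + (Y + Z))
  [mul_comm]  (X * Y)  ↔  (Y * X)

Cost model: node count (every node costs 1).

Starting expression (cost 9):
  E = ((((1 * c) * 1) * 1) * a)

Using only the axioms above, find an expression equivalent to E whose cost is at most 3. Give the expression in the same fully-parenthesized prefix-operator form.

(c * a)   [cost 3]

step 1: mul_one (→) rewrites (((1 * c) * 1) * 1) into ((1 * c) * 1), now (((1 * c) * 1) * a)
step 2: mul_one (→) rewrites ((1 * c) * 1) into (1 * c), now ((1 * c) * a)
step 3: mul_comm (→) rewrites (1 * c) into (c * 1), now ((c * 1) * a)
step 4: mul_one (→) rewrites (c * 1) into c, reaching cost 3 (bound 3)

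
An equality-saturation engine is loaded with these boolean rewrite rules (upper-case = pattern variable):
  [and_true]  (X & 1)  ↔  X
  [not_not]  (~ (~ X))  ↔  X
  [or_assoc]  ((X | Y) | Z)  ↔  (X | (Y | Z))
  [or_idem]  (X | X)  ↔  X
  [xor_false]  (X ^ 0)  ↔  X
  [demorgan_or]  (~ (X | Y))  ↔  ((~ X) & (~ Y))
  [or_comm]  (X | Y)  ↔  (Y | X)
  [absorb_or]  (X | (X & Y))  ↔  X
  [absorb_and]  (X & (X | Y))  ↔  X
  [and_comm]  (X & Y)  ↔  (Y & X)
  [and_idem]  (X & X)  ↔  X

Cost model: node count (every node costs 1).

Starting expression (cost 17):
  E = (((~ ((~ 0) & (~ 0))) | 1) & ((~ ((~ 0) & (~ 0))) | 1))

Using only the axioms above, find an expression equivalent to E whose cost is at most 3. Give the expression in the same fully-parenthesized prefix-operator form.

step 1: and_idem (→) rewrites (((~ ((~ 0) & (~ 0))) | 1) & ((~ ((~ 0) & (~ 0))) | 1)) into ((~ ((~ 0) & (~ 0))) | 1)
step 2: and_idem (→) rewrites ((~ 0) & (~ 0)) into (~ 0), now ((~ (~ 0)) | 1)
step 3: not_not (→) rewrites (~ (~ 0)) into 0, reaching cost 3 (bound 3)

(0 | 1)   [cost 3]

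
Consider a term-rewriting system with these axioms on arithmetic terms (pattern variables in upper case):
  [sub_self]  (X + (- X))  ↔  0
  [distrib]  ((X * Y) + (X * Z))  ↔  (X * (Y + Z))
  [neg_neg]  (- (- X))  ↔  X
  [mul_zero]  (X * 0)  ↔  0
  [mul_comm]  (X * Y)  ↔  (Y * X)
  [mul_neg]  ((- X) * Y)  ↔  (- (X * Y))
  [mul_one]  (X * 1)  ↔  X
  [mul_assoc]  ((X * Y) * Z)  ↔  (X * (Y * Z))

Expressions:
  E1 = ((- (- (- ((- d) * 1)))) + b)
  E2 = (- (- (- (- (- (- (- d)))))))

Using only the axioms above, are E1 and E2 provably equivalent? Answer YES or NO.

NO

All listed rules preserve value, hence provable equivalence implies equal values everywhere; look for a separating assignment.
b=0, d=1 gives E1 ↦ 1, E2 ↦ -1; values differ ⇒ not provably equivalent.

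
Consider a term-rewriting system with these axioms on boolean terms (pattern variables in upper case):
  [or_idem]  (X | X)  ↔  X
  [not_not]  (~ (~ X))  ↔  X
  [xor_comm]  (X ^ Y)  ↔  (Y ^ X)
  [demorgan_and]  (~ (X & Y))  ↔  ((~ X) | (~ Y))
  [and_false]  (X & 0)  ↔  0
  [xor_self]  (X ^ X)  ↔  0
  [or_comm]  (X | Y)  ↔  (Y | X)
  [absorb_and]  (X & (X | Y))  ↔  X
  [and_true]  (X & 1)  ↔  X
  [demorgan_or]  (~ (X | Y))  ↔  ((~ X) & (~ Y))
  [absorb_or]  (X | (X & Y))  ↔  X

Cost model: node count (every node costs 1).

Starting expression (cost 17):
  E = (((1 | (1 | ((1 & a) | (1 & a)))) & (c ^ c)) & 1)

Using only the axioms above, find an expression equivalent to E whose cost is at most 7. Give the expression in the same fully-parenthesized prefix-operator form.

((1 | 1) & (c ^ c))   [cost 7]

(1) ((1 & a) | (1 & a))  =[or_idem →]=  (1 & a)    ⊢ (((1 | (1 | (1 & a))) & (c ^ c)) & 1)
(2) (1 | (1 & a))  =[absorb_or →]=  1    ⊢ (((1 | 1) & (c ^ c)) & 1)
(3) (((1 | 1) & (c ^ c)) & 1)  =[and_true →]=  ((1 | 1) & (c ^ c))    ⊢ cost 7, within 7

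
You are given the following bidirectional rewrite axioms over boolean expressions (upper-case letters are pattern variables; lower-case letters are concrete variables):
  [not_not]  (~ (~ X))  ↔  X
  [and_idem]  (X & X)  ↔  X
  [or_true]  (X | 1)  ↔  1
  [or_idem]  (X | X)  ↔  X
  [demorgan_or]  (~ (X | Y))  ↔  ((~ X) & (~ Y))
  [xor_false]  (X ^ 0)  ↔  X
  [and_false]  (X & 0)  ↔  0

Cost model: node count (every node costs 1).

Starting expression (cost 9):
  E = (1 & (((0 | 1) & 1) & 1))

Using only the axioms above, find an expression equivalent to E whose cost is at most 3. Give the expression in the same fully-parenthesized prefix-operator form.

1. [or_true →] (0 | 1)  →  1;  E = (1 & ((1 & 1) & 1))
2. [and_idem →] (1 & 1)  →  1;  E = (1 & (1 & 1))
3. [and_idem →] (1 & 1)  →  1;  cost 3 ≤ 3, done

(1 & 1)   [cost 3]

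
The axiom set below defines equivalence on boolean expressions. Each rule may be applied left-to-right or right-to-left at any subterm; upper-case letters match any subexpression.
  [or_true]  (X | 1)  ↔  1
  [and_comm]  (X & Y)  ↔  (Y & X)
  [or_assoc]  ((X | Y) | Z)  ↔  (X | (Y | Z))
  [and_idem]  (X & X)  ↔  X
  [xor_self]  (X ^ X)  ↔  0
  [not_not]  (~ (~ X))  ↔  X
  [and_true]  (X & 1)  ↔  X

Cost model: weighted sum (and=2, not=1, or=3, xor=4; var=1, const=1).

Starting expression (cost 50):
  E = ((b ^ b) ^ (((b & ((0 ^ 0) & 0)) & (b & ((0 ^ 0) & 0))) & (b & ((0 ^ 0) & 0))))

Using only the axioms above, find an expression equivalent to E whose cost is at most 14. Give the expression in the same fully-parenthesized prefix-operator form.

step 1: and_idem (→) rewrites ((b & ((0 ^ 0) & 0)) & (b & ((0 ^ 0) & 0))) into (b & ((0 ^ 0) & 0)), now ((b ^ b) ^ ((b & ((0 ^ 0) & 0)) & (b & ((0 ^ 0) & 0))))
step 2: and_idem (→) rewrites ((b & ((0 ^ 0) & 0)) & (b & ((0 ^ 0) & 0))) into (b & ((0 ^ 0) & 0)), now ((b ^ b) ^ (b & ((0 ^ 0) & 0)))
step 3: xor_self (→) rewrites (0 ^ 0) into 0, now ((b ^ b) ^ (b & (0 & 0)))
step 4: and_idem (→) rewrites (0 & 0) into 0, reaching cost 14 (bound 14)

((b ^ b) ^ (b & 0))   [cost 14]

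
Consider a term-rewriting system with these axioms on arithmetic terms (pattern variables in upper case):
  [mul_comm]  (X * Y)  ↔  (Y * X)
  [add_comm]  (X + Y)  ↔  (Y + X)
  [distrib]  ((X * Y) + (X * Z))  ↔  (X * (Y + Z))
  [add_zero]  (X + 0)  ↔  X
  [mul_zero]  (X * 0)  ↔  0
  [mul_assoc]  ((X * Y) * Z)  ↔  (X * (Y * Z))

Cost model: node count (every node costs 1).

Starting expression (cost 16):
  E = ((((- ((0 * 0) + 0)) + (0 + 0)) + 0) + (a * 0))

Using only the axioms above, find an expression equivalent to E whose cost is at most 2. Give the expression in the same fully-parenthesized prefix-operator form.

(- 0)   [cost 2]

step 1: add_zero (→) rewrites (((- ((0 * 0) + 0)) + (0 + 0)) + 0) into ((- ((0 * 0) + 0)) + (0 + 0)), now (((- ((0 * 0) + 0)) + (0 + 0)) + (a * 0))
step 2: add_zero (→) rewrites (0 + 0) into 0, now (((- ((0 * 0) + 0)) + 0) + (a * 0))
step 3: mul_zero (→) rewrites (a * 0) into 0, now (((- ((0 * 0) + 0)) + 0) + 0)
step 4: add_zero (→) rewrites ((0 * 0) + 0) into (0 * 0), now (((- (0 * 0)) + 0) + 0)
step 5: add_zero (→) rewrites (((- (0 * 0)) + 0) + 0) into ((- (0 * 0)) + 0)
step 6: add_zero (→) rewrites ((- (0 * 0)) + 0) into (- (0 * 0))
step 7: mul_zero (→) rewrites (0 * 0) into 0, reaching cost 2 (bound 2)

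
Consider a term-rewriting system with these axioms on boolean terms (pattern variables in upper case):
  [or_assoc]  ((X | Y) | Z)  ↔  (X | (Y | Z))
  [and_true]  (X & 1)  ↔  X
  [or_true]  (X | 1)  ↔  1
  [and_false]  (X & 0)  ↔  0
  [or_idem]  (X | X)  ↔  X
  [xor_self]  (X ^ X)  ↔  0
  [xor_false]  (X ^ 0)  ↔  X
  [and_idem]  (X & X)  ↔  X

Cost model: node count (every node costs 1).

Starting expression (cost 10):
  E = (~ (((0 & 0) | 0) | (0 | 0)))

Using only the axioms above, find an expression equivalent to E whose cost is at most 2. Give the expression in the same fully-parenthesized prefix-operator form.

(~ 0)   [cost 2]

(1) (0 & 0)  =[and_idem →]=  0    ⊢ (~ ((0 | 0) | (0 | 0)))
(2) ((0 | 0) | (0 | 0))  =[or_idem →]=  (0 | 0)    ⊢ (~ (0 | 0))
(3) (0 | 0)  =[or_idem →]=  0    ⊢ cost 2, within 2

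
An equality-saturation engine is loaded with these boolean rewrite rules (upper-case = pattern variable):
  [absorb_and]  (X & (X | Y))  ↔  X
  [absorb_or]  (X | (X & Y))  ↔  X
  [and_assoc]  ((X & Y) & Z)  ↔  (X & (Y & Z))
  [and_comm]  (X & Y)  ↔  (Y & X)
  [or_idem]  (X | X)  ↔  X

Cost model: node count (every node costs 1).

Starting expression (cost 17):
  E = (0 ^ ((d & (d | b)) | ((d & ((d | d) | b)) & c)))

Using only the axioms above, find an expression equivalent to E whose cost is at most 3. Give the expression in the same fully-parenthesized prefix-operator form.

(1) (d | d)  =[or_idem →]=  d    ⊢ (0 ^ ((d & (d | b)) | ((d & (d | b)) & c)))
(2) ((d & (d | b)) | ((d & (d | b)) & c))  =[absorb_or →]=  (d & (d | b))    ⊢ (0 ^ (d & (d | b)))
(3) (d & (d | b))  =[absorb_and →]=  d    ⊢ cost 3, within 3

(0 ^ d)   [cost 3]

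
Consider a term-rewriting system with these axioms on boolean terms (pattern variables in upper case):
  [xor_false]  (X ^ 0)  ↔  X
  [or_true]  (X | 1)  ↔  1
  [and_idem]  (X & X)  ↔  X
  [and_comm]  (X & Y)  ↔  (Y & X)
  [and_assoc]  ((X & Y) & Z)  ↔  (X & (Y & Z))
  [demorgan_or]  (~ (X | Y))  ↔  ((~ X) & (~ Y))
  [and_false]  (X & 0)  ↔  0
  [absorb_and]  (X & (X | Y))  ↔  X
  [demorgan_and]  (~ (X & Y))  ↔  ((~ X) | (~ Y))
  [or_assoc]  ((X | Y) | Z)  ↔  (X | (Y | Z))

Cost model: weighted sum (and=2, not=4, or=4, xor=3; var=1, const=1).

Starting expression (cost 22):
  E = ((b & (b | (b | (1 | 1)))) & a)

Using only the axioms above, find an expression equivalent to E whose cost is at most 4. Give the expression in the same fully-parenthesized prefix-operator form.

step 1: or_true (→) rewrites (1 | 1) into 1, now ((b & (b | (b | 1))) & a)
step 2: or_true (→) rewrites (b | 1) into 1, now ((b & (b | 1)) & a)
step 3: absorb_and (→) rewrites (b & (b | 1)) into b, reaching cost 4 (bound 4)

(b & a)   [cost 4]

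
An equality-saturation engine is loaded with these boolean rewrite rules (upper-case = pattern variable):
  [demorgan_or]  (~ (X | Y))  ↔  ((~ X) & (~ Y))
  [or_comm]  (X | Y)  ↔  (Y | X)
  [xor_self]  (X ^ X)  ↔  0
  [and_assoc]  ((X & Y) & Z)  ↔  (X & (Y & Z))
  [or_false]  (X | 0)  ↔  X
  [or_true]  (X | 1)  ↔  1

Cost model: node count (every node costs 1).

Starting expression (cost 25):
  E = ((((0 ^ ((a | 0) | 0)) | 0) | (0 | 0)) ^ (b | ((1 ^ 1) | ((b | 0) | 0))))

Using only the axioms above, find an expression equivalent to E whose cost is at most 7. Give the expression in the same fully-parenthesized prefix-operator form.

step 1: or_false (→) rewrites (a | 0) into a, now ((((0 ^ (a | 0)) | 0) | (0 | 0)) ^ (b | ((1 ^ 1) | ((b | 0) | 0))))
step 2: or_false (→) rewrites (a | 0) into a, now ((((0 ^ a) | 0) | (0 | 0)) ^ (b | ((1 ^ 1) | ((b | 0) | 0))))
step 3: or_comm (→) rewrites ((1 ^ 1) | ((b | 0) | 0)) into (((b | 0) | 0) | (1 ^ 1)), now ((((0 ^ a) | 0) | (0 | 0)) ^ (b | (((b | 0) | 0) | (1 ^ 1))))
step 4: or_false (→) rewrites ((b | 0) | 0) into (b | 0), now ((((0 ^ a) | 0) | (0 | 0)) ^ (b | ((b | 0) | (1 ^ 1))))
step 5: or_false (→) rewrites (b | 0) into b, now ((((0 ^ a) | 0) | (0 | 0)) ^ (b | (b | (1 ^ 1))))
step 6: or_false (→) rewrites (0 | 0) into 0, now ((((0 ^ a) | 0) | 0) ^ (b | (b | (1 ^ 1))))
step 7: xor_self (→) rewrites (1 ^ 1) into 0, now ((((0 ^ a) | 0) | 0) ^ (b | (b | 0)))
step 8: or_false (→) rewrites (b | 0) into b, now ((((0 ^ a) | 0) | 0) ^ (b | b))
step 9: or_false (→) rewrites ((0 ^ a) | 0) into (0 ^ a), now (((0 ^ a) | 0) ^ (b | b))
step 10: or_false (→) rewrites ((0 ^ a) | 0) into (0 ^ a), reaching cost 7 (bound 7)

((0 ^ a) ^ (b | b))   [cost 7]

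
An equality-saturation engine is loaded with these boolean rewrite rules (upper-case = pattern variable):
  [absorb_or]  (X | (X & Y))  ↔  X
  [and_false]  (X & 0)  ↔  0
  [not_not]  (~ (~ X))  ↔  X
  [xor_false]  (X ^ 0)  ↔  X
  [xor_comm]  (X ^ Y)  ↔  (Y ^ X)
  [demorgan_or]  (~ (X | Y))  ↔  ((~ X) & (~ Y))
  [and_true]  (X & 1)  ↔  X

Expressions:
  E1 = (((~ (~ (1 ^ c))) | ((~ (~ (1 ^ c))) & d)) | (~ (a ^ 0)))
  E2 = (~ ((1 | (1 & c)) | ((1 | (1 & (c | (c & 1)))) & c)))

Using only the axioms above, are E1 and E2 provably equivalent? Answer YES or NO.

The axioms are sound identities: if E1 ↔* E2 then E1 and E2 evaluate identically under any assignment.
Under a=0, c=0, d=0: E1 evaluates to 1, E2 to 0. Distinct ⇒ no rewrite sequence connects them.

NO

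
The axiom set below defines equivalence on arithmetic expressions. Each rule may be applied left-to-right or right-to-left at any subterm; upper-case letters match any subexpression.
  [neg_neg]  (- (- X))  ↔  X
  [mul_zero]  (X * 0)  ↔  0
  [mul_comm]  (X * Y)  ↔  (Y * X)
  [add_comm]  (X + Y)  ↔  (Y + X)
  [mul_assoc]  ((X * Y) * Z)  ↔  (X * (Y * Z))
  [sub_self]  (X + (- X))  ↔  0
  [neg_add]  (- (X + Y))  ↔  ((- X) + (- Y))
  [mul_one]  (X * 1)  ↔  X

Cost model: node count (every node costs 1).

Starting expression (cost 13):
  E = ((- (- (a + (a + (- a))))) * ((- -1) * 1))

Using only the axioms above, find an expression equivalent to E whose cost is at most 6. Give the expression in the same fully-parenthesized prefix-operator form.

((a + 0) * (- -1))   [cost 6]

(1) (- (- (a + (a + (- a)))))  =[neg_neg →]=  (a + (a + (- a)))    ⊢ ((a + (a + (- a))) * ((- -1) * 1))
(2) (a + (- a))  =[sub_self →]=  0    ⊢ ((a + 0) * ((- -1) * 1))
(3) ((- -1) * 1)  =[mul_one →]=  (- -1)    ⊢ cost 6, within 6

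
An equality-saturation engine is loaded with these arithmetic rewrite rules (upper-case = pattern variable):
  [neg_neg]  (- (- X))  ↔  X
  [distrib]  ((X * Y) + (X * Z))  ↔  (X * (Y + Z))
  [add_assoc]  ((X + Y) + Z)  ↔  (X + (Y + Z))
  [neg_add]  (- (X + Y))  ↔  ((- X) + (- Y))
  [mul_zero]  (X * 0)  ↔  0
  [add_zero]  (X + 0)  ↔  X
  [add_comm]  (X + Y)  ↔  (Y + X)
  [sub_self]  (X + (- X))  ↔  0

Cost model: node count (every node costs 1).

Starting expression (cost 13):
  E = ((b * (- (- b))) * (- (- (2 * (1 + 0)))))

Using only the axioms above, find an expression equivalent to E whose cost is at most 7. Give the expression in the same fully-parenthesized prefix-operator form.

(1) (1 + 0)  =[add_zero →]=  1    ⊢ ((b * (- (- b))) * (- (- (2 * 1))))
(2) (- (- b))  =[neg_neg →]=  b    ⊢ ((b * b) * (- (- (2 * 1))))
(3) (- (- (2 * 1)))  =[neg_neg →]=  (2 * 1)    ⊢ cost 7, within 7

((b * b) * (2 * 1))   [cost 7]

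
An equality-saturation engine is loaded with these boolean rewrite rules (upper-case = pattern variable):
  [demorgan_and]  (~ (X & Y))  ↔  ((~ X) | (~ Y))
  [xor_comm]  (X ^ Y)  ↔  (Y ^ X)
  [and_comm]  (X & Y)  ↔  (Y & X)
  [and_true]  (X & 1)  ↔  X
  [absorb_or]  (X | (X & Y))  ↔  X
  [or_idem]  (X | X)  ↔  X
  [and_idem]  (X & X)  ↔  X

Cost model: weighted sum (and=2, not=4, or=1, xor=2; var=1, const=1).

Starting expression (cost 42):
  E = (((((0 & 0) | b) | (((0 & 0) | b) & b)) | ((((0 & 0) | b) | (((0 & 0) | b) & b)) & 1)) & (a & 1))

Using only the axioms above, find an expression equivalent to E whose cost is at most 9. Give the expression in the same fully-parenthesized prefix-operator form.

1. [absorb_or →] ((((0 & 0) | b) | (((0 & 0) | b) & b)) | ((((0 & 0) | b) | (((0 & 0) | b) & b)) & 1))  →  (((0 & 0) | b) | (((0 & 0) | b) & b));  E = ((((0 & 0) | b) | (((0 & 0) | b) & b)) & (a & 1))
2. [absorb_or →] (((0 & 0) | b) | (((0 & 0) | b) & b))  →  ((0 & 0) | b);  E = (((0 & 0) | b) & (a & 1))
3. [and_idem →] (0 & 0)  →  0;  cost 9 ≤ 9, done

((0 | b) & (a & 1))   [cost 9]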